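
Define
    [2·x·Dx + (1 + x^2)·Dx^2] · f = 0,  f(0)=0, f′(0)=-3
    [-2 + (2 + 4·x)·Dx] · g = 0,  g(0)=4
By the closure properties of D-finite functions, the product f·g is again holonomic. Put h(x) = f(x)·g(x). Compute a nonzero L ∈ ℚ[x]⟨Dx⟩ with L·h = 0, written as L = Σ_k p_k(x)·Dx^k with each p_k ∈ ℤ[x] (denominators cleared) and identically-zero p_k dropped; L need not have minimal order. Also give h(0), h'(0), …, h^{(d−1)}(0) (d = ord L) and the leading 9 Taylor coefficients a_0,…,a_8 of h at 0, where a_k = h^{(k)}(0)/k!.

L = (3 - 2·x - x^2) + (-2 - 2·x + 6·x^2 + 4·x^3)·Dx + (1 + 4·x + 5·x^2 + 4·x^3 + 4·x^4)·Dx^2  (order 2).
h: a_k = 0, -12, -12, 10, -2, 31/10, -109/10, 2263/140, -2903/140, …
ICs: h(0) = 0, h′(0) = -12.

f: a_k = 0, -3, 0, 1, 0, -3/5, 0, 3/7, 0, …
g: a_k = 4, 4, -2, 2, -5/2, 7/2, -21/4, 33/4, -429/32, …
L₀ := L_f ⊗_s L_g (sym. prod.), ord ≤ 2.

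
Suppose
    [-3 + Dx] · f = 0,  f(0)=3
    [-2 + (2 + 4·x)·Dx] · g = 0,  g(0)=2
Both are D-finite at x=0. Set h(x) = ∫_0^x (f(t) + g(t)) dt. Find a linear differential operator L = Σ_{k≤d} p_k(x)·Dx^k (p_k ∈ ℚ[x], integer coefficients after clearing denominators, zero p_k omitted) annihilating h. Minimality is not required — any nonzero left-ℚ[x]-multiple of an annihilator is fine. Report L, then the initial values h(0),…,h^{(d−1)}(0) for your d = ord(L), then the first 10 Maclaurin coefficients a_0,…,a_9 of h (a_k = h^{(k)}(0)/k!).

L = (12 + 18·x)·Dx + (-10 - 36·x - 36·x^2)·Dx^2 + (2 + 10·x + 12·x^2)·Dx^3  (order 3).
h: a_k = 0, 5, 11/2, 25/6, 29/8, 71/40, 313/240, 33/560, 3039/4480, -9281/13440, …
ICs: h(0) = 0, h′(0) = 5, h′′(0) = 11.

f: a_k = 3, 9, 27/2, 27/2, 81/8, 243/40, 243/80, 729/560, 2187/4480, 729/4480, …
g: a_k = 2, 2, -1, 1, -5/4, 7/4, -21/8, 33/8, -429/64, 715/64, …
L₀ := lclm(L_f,L_g); ord L₀ ≤ 1+1.
h=∫h₀ ⇒ L = L₀·Dx.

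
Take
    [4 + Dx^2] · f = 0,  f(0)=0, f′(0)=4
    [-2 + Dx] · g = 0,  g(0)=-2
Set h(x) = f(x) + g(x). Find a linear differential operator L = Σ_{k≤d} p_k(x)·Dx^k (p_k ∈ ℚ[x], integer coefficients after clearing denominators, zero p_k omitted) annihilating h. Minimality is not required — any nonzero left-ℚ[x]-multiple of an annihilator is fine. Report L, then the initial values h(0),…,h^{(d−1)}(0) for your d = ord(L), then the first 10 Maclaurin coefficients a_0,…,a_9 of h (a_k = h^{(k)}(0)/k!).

f: a_k = 0, 4, 0, -8/3, 0, 8/15, 0, -16/315, 0, 8/2835, …
g: a_k = -2, -4, -4, -8/3, -4/3, -8/15, -8/45, -16/315, -4/315, -8/2835, …
h₀=f+g: left-lcm gives L₀, ord ≤ 3.
L = -8 + 4·Dx - 2·Dx^2 + Dx^3  (order 3).
h: a_k = -2, 0, -4, -16/3, -4/3, 0, -8/45, -32/315, -4/315, 0, …
ICs: h(0) = -2, h′(0) = 0, h′′(0) = -8.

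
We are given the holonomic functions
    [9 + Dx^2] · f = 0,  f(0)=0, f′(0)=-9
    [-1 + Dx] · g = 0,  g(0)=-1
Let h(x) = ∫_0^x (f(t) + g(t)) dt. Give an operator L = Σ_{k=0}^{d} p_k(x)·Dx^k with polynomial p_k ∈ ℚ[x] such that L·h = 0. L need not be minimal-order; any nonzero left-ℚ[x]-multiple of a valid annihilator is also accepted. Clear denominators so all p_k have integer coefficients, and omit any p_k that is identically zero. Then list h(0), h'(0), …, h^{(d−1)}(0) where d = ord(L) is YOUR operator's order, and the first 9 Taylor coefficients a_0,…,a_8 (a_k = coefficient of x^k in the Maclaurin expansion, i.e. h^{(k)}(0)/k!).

f: a_k = 0, -9, 0, 27/2, 0, -243/40, 0, 729/560, 0, …
g: a_k = -1, -1, -1/2, -1/6, -1/24, -1/120, -1/720, -1/5040, -1/40320, …
h₀=f+g: left-lcm gives L₀, ord ≤ 3.
h=∫₀ˣh₀: take L = L₀·Dx.
L = -9·Dx + 9·Dx^2 - Dx^3 + Dx^4  (order 4).
h: a_k = 0, -1, -5, -1/6, 10/3, -1/120, -73/72, -1/5040, 41/252, …
ICs: h(0) = 0, h′(0) = -1, h′′(0) = -10, h′′′(0) = -1.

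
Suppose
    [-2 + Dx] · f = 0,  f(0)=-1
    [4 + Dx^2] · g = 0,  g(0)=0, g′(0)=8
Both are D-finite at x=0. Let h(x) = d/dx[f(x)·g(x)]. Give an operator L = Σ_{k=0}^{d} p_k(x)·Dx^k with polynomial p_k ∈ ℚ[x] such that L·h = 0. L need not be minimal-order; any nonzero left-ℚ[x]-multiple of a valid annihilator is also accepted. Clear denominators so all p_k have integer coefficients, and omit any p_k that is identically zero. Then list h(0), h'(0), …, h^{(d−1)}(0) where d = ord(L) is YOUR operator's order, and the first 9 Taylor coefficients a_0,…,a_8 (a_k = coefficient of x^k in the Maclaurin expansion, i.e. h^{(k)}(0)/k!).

f: a_k = -1, -2, -2, -4/3, -2/3, -4/15, -4/45, -8/315, -2/315, …
g: a_k = 0, 8, 0, -16/3, 0, 16/15, 0, -32/315, 0, …
Sym-product of L_f,L_g gives L₀ (≤ ord 2).
Derive L from L₀ (diff closure).
L = 8 - 4·Dx + Dx^2  (order 2).
h: a_k = -8, -32, -32, 0, 64/3, 256/15, 256/45, 0, -256/315, …
ICs: h(0) = -8, h′(0) = -32.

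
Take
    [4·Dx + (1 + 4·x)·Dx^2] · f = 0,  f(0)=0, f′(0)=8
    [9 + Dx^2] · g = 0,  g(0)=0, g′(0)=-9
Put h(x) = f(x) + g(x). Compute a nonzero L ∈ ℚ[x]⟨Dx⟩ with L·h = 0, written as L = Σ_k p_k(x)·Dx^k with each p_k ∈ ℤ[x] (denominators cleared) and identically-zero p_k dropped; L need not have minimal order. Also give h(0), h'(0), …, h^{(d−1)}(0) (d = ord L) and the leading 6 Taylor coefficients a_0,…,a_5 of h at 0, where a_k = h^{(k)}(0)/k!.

L = (3780 + 2592·x + 5184·x^2)·Dx + (369 + 2124·x + 3888·x^2 + 5184·x^3)·Dx^2 + (420 + 288·x + 576·x^2)·Dx^3 + (41 + 236·x + 432·x^2 + 576·x^3)·Dx^4  (order 4).
h: a_k = 0, -1, -16, 337/6, -128, 16141/40, …
ICs: h(0) = 0, h′(0) = -1, h′′(0) = -32, h′′′(0) = 337.

f: a_k = 0, 8, -16, 128/3, -128, 2048/5, …
g: a_k = 0, -9, 0, 27/2, 0, -243/40, …
Weyl lclm of L_f,L_g ⇒ L₀ (ord ≤ 4).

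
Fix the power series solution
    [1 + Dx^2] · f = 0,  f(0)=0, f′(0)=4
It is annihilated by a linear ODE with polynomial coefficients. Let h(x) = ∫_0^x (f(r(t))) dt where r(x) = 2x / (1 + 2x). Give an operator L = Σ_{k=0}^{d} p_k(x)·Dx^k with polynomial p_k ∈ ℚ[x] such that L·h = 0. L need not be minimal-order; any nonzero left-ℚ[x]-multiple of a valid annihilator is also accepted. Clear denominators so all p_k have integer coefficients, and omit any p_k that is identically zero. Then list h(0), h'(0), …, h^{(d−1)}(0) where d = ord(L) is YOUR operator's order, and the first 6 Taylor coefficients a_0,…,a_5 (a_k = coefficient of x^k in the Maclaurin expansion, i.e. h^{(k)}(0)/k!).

L = 4·Dx + (4 + 24·x + 48·x^2 + 32·x^3)·Dx^2 + (1 + 8·x + 24·x^2 + 32·x^3 + 16·x^4)·Dx^3  (order 3).
h: a_k = 0, 0, 4, -16/3, 20/3, -32/5, …
ICs: h(0) = 0, h′(0) = 0, h′′(0) = 8.

f: a_k = 0, 4, 0, -2/3, 0, 1/30, …
L₀ from L_f via x↦r, Dx↦r'^{-1}Dx.
h=∫h₀ ⇒ L = L₀·Dx.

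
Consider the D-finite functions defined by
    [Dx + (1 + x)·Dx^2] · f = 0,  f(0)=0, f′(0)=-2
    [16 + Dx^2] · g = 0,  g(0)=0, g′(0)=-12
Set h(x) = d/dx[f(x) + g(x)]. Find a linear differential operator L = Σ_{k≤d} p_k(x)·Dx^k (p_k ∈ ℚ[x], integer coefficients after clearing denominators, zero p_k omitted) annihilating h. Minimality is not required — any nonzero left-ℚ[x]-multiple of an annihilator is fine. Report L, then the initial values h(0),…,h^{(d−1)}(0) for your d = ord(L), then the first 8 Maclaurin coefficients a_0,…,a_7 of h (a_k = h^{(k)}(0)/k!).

f: a_k = 0, -2, 1, -2/3, 1/2, -2/5, 1/3, -2/7, …
g: a_k = 0, -12, 0, 32, 0, -128/5, 0, 1024/105, …
f+g: L₀ = lclm(L_f,L_g), ord ≤ 2+2.
h₀' ⇒ L via d/dx closure of L₀.
L = (176 + 256·x + 128·x^2) + (144 + 400·x + 384·x^2 + 128·x^3)·Dx + (11 + 16·x + 8·x^2)·Dx^2 + (9 + 25·x + 24·x^2 + 8·x^3)·Dx^3  (order 3).
h: a_k = -14, 2, 94, 2, -130, 2, 994/15, 2, …
ICs: h(0) = -14, h′(0) = 2, h′′(0) = 188.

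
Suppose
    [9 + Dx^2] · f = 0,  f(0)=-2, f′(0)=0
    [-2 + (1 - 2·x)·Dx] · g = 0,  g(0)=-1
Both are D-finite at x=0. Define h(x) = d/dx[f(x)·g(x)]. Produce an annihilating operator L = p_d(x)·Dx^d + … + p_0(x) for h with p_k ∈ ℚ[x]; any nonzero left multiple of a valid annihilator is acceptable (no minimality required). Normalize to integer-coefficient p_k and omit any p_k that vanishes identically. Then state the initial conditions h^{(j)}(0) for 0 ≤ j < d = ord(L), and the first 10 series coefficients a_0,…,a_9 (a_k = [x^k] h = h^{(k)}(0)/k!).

L = (1 - 36·x + 36·x^2) + (-4 + 8·x)·Dx + (1 - 4·x + 4·x^2)·Dx^2  (order 2).
h: a_k = 4, -2, -6, 11, 55/2, 1077/20, 2513/20, 16229/56, 146061/224, 3245071/2240, …
ICs: h(0) = 4, h′(0) = -2.

f: a_k = -2, 0, 9, 0, -27/4, 0, 81/40, 0, -729/2240, 0, …
g: a_k = -1, -2, -4, -8, -16, -32, -64, -128, -256, -512, …
L₀ := L_f ⊗_s L_g (sym. prod.), ord ≤ 2.
Differentiate: ansatz ord ≤ ord L₀ ⇒ L.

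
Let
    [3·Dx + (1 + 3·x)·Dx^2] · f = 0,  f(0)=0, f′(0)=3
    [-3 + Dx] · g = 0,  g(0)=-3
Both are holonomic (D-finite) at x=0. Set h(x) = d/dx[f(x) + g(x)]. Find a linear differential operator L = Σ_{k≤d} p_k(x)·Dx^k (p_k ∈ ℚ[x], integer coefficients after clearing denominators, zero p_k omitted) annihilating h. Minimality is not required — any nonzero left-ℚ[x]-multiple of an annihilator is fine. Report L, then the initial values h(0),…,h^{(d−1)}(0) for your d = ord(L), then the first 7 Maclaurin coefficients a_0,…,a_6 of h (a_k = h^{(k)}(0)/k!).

f: a_k = 0, 3, -9/2, 9, -81/4, 243/5, -243/2, …
g: a_k = -3, -9, -27/2, -27/2, -81/8, -243/40, -243/80, …
Weyl lclm of L_f,L_g ⇒ L₀ (ord ≤ 3).
h=h₀': d/dx-closure on L₀ ⇒ L.
L = (-27 - 27·x) + (3 - 18·x - 27·x^2)·Dx + (2 + 9·x + 9·x^2)·Dx^2  (order 2).
h: a_k = -6, -36, -27/2, -243/2, 1701/8, -29889/40, 174231/80, …
ICs: h(0) = -6, h′(0) = -36.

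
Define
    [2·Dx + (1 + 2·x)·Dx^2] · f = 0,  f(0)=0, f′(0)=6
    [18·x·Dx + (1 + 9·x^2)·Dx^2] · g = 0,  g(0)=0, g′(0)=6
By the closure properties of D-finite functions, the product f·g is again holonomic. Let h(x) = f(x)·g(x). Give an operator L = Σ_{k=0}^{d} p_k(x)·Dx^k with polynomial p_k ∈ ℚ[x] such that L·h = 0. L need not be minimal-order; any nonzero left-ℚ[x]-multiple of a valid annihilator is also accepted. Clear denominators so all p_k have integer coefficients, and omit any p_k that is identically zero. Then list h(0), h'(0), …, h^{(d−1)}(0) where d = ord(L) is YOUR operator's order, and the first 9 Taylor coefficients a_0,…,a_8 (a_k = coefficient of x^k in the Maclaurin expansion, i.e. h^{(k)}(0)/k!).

f: a_k = 0, 6, -6, 8, -12, 96/5, -32, 384/7, -96, …
g: a_k = 0, 6, 0, -18, 0, 486/5, 0, -4374/7, 0, …
Product ⇒ symmetric product L₀, ord ≤ 4.
L = (792 + 3024·x + 22680·x^2 + 102384·x^3 + 174960·x^4 + 151632·x^5 + 104976·x^7)·Dx + (332 + 4752·x + 28908·x^2 + 127008·x^3 + 351216·x^4 + 542376·x^5 + 408240·x^6 + 157464·x^7 + 367416·x^8)·Dx^2 + (44 + 916·x + 6696·x^2 + 27252·x^3 + 85860·x^4 + 193428·x^5 + 279936·x^6 + 224532·x^7 + 157464·x^8 + 209952·x^9)·Dx^3 + (10 + 76·x + 418·x^2 + 1728·x^3 + 5391·x^4 + 12960·x^5 + 24948·x^6 + 34992·x^7 + 29889·x^8 + 26244·x^9 + 26244·x^10)·Dx^4  (order 4).
h: a_k = 0, 0, 36, -36, -60, 36, 2772/5, -2796/5, -2988, …
ICs: h(0) = 0, h′(0) = 0, h′′(0) = 72, h′′′(0) = -216.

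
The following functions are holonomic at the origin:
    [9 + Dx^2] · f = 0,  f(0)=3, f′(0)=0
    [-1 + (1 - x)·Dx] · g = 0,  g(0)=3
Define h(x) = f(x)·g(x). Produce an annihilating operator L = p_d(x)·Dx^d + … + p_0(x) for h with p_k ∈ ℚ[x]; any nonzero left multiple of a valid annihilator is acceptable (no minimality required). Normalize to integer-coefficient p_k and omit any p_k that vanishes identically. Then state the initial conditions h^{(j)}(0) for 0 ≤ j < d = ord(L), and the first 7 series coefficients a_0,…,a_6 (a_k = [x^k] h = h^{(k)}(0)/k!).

L = (-9 + 9·x) + 2·Dx + (-1 + x)·Dx^2  (order 2).
h: a_k = 9, 9, -63/2, -63/2, -9/8, -9/8, -819/80, …
ICs: h(0) = 9, h′(0) = 9.

f: a_k = 3, 0, -27/2, 0, 81/8, 0, -243/80, …
g: a_k = 3, 3, 3, 3, 3, 3, 3, …
f·g: L₀ = L_f ⊗_s L_g, ord ≤ 2·1.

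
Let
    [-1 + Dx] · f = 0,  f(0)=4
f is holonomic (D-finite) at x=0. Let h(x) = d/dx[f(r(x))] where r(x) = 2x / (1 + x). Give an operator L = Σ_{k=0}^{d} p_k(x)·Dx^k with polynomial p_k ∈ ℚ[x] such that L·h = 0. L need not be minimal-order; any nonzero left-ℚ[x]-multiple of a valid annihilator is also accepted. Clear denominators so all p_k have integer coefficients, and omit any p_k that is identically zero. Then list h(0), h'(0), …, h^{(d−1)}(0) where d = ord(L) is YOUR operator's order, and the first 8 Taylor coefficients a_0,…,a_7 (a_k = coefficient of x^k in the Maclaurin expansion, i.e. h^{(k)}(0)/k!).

f: a_k = 4, 4, 2, 2/3, 1/6, 1/30, 1/180, 1/1260, …
L₀ from L_f via x↦r, Dx↦r'^{-1}Dx.
Differentiate: ansatz ord ≤ ord L₀ ⇒ L.
L = -2·x + (-1 - 2·x - x^2)·Dx  (order 1).
h: a_k = 8, 0, -8, 32/3, -8, 32/15, 40/9, -1024/105, …
ICs: h(0) = 8.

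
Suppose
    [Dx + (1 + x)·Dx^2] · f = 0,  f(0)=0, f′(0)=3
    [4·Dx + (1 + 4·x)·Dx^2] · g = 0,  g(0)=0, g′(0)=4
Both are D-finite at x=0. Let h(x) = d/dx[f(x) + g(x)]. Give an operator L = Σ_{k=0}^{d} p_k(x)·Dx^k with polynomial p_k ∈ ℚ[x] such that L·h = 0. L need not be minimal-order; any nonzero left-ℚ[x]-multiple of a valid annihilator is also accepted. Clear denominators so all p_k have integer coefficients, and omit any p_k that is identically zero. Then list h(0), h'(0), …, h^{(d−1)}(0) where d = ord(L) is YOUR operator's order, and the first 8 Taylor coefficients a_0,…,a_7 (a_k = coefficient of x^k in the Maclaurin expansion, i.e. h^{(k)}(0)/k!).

f: a_k = 0, 3, -3/2, 1, -3/4, 3/5, -1/2, 3/7, …
g: a_k = 0, 4, -8, 64/3, -64, 1024/5, -2048/3, 16384/7, …
h₀=f+g: left-lcm gives L₀, ord ≤ 4.
h₀' ⇒ L via d/dx closure of L₀.
L = 8 + (10 + 16·x)·Dx + (1 + 5·x + 4·x^2)·Dx^2  (order 2).
h: a_k = 7, -19, 67, -259, 1027, -4099, 16387, -65539, …
ICs: h(0) = 7, h′(0) = -19.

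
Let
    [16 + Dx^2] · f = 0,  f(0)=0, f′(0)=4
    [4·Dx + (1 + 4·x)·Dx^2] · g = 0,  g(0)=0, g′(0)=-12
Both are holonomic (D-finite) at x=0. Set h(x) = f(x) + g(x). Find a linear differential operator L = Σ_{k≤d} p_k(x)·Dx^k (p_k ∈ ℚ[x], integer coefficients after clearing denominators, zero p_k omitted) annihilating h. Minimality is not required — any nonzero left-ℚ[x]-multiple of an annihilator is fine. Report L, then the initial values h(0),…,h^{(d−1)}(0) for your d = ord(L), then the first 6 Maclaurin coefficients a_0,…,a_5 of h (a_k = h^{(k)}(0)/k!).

L = (448 + 512·x + 1024·x^2)·Dx + (48 + 320·x + 768·x^2 + 1024·x^3)·Dx^2 + (28 + 32·x + 64·x^2)·Dx^3 + (3 + 20·x + 48·x^2 + 64·x^3)·Dx^4  (order 4).
h: a_k = 0, -8, 24, -224/3, 192, -9088/15, …
ICs: h(0) = 0, h′(0) = -8, h′′(0) = 48, h′′′(0) = -448.

f: a_k = 0, 4, 0, -32/3, 0, 128/15, …
g: a_k = 0, -12, 24, -64, 192, -3072/5, …
h₀=f+g: left-lcm gives L₀, ord ≤ 4.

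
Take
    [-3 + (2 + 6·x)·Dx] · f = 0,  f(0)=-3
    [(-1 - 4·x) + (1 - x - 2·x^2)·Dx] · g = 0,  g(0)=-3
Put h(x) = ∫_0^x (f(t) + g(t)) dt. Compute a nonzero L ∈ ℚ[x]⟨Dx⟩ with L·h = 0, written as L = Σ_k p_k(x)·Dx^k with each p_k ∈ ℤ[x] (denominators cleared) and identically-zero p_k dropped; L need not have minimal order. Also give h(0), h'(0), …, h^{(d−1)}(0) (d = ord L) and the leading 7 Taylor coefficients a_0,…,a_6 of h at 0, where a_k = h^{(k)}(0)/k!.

L = (45 + 207·x + 306·x^2 + 360·x^3)·Dx + (-33 - 174·x - 573·x^2 - 1044·x^3 - 900·x^4)·Dx^2 + (-2 + 30·x + 138·x^2 - 38·x^3 - 504·x^4 - 360·x^5)·Dx^3  (order 3).
h: a_k = 0, -6, -15/4, -15/8, -321/64, -3009/640, -7077/512, …
ICs: h(0) = 0, h′(0) = -6, h′′(0) = -15/2.

f: a_k = -3, -9/2, 27/8, -81/16, 1215/128, -5103/256, 45927/1024, …
g: a_k = -3, -3, -9, -15, -33, -63, -129, …
f+g: L₀ = lclm(L_f,L_g), ord ≤ 1+1.
h=∫₀ˣh₀: take L = L₀·Dx.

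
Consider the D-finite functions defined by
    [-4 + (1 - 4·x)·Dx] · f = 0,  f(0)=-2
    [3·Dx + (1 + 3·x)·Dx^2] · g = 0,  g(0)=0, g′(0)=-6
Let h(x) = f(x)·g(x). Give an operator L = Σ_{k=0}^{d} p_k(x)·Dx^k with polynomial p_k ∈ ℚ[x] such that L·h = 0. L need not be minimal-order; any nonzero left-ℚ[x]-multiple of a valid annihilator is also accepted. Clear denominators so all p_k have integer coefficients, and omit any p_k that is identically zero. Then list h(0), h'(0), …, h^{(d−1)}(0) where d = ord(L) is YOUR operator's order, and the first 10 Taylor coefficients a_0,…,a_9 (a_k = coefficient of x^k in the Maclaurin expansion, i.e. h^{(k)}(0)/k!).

f: a_k = -2, -8, -32, -128, -512, -2048, -8192, -32768, -131072, -524288, …
g: a_k = 0, -6, 9, -18, 81/2, -486/5, 243, -4374/7, 6561/4, -4374, …
f·g: L₀ = L_f ⊗_s L_g, ord ≤ 1·2.
L = 12 + (5 + 36·x)·Dx + (-1 + x + 12·x^2)·Dx^2  (order 2).
h: a_k = 0, 12, 30, 156, 543, 11832/5, 44898/5, 1300884/35, 10177437/70, 20661054/35, …
ICs: h(0) = 0, h′(0) = 12.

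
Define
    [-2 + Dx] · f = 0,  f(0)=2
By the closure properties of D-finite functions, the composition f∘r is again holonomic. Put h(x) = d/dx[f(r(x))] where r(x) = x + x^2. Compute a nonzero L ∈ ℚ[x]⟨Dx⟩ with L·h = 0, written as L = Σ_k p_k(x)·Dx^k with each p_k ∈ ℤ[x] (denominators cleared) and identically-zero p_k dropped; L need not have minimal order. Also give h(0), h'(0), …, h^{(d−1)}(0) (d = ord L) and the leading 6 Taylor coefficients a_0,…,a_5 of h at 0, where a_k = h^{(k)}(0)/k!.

f: a_k = 2, 4, 4, 8/3, 4/3, 8/15, …
Substitute x→r, Dx→(1/r')Dx; clear ⇒ L₀.
Derive L from L₀ (diff closure).
L = (4 + 8·x + 8·x^2) + (-1 - 2·x)·Dx  (order 1).
h: a_k = 4, 16, 32, 160/3, 208/3, 1216/15, …
ICs: h(0) = 4.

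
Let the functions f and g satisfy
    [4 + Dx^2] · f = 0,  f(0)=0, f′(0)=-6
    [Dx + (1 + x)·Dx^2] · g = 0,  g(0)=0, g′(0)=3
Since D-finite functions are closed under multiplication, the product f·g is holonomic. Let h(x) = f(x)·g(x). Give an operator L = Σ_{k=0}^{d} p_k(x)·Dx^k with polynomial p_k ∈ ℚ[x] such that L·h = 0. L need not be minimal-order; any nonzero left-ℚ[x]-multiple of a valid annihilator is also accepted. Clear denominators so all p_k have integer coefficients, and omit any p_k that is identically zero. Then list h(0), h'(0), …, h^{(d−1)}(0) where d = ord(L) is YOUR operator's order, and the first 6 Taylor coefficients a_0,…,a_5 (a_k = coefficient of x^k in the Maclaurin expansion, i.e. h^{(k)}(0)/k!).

L = (168 + 864·x + 1456·x^2 + 1024·x^3 + 256·x^4) + (112 + 368·x + 384·x^2 + 128·x^3)·Dx + (102 + 464·x + 744·x^2 + 512·x^3 + 128·x^4)·Dx^2 + (28 + 92·x + 96·x^2 + 32·x^3)·Dx^3 + (15 + 62·x + 95·x^2 + 64·x^3 + 16·x^4)·Dx^4  (order 4).
h: a_k = 0, 0, -18, 9, 6, -3/2, …
ICs: h(0) = 0, h′(0) = 0, h′′(0) = -36, h′′′(0) = 54.

f: a_k = 0, -6, 0, 4, 0, -4/5, …
g: a_k = 0, 3, -3/2, 1, -3/4, 3/5, …
Sym-product of L_f,L_g gives L₀ (≤ ord 4).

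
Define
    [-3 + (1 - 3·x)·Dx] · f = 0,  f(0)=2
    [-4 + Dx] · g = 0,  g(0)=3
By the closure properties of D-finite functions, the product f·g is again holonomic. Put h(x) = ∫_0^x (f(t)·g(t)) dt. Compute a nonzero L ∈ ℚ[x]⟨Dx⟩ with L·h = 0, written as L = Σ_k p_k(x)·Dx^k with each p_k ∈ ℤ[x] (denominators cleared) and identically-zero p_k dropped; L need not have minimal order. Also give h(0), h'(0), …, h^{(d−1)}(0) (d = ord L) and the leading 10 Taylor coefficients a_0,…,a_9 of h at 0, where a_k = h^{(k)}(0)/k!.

L = (7 - 12·x)·Dx + (-1 + 3·x)·Dx^2  (order 2).
h: a_k = 0, 6, 21, 58, 293/2, 1822/5, 13793/15, 248786/105, 2613277/420, 2240098/135, …
ICs: h(0) = 0, h′(0) = 6.

f: a_k = 2, 6, 18, 54, 162, 486, 1458, 4374, 13122, 39366, …
g: a_k = 3, 12, 24, 32, 32, 128/5, 256/15, 1024/105, 512/105, 2048/945, …
f·g: L₀ = L_f ⊗_s L_g, ord ≤ 1·1.
Integrate: L := L₀·Dx.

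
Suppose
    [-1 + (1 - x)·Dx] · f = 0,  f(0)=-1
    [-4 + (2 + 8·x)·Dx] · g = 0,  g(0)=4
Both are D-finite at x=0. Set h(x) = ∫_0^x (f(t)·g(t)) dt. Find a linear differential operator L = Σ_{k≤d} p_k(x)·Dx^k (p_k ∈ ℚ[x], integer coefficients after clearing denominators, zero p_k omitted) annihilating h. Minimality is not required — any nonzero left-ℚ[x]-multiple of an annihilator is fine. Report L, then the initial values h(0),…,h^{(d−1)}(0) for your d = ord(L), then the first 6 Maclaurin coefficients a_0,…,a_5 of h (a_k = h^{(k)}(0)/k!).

f: a_k = -1, -1, -1, -1, -1, -1, …
g: a_k = 4, 8, -8, 16, -40, 112, …
Sym-product of L_f,L_g gives L₀ (≤ ord 1).
h=∫h₀ ⇒ L = L₀·Dx.
L = (3 + 2·x)·Dx + (-1 - 3·x + 4·x^2)·Dx^2  (order 2).
h: a_k = 0, -4, -6, -4/3, -5, 4, …
ICs: h(0) = 0, h′(0) = -4.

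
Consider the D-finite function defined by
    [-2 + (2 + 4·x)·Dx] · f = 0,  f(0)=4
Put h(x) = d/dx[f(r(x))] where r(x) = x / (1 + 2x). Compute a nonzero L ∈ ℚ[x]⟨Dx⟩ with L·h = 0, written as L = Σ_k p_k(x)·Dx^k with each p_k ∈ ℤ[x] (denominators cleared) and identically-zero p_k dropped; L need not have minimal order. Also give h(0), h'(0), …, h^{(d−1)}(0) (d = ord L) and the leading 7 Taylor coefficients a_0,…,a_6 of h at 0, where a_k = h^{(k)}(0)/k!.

L = (-5 - 16·x) + (-1 - 6·x - 8·x^2)·Dx  (order 1).
h: a_k = 4, -20, 78, -282, 1995/2, -7059/2, 50435/4, …
ICs: h(0) = 4.

f: a_k = 4, 4, -2, 2, -5/2, 7/2, -21/4, …
f∘r: x↦r, Dx↦Dx/r' in L_f ⇒ L₀.
h=h₀': d/dx-closure on L₀ ⇒ L.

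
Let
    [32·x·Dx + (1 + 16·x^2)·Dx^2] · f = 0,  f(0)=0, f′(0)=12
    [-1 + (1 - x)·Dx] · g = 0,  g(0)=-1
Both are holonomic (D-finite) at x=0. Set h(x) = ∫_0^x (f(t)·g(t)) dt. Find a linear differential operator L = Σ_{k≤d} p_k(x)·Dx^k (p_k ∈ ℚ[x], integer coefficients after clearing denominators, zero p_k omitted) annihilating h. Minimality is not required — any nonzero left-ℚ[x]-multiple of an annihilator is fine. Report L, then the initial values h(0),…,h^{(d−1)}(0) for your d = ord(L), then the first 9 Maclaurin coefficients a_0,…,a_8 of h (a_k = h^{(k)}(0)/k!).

f: a_k = 0, 12, 0, -64, 0, 3072/5, 0, -49152/7, 0, …
g: a_k = -1, -1, -1, -1, -1, -1, -1, -1, -1, …
Sym-product of L_f,L_g gives L₀ (≤ ord 2).
h=∫₀ˣh₀: take L = L₀·Dx.
L = 32·x·Dx + (2 - 32·x + 64·x^2)·Dx^2 + (-1 + x - 16·x^2 + 16·x^3)·Dx^3  (order 3).
h: a_k = 0, 0, -6, -4, 13, 52/5, -1406/15, -2812/35, 56519/70, …
ICs: h(0) = 0, h′(0) = 0, h′′(0) = -12.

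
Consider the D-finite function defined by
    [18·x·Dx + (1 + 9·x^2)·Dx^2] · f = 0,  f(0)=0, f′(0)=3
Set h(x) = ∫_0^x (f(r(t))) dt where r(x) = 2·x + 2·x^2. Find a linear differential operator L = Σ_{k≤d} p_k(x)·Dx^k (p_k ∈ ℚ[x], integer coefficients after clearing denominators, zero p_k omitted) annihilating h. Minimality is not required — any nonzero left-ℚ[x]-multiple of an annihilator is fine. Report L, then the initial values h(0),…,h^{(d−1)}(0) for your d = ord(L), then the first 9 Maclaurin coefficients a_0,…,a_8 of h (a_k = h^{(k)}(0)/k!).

f: a_k = 0, 3, 0, -9, 0, 243/5, 0, -2187/7, 0, …
h₀=f(r): pull back L_f along r ⇒ L₀.
∫: right-multiply L₀ by Dx.
L = (-2 + 72·x + 288·x^2 + 432·x^3 + 216·x^4)·Dx^2 + (1 + 2·x + 36·x^2 + 144·x^3 + 180·x^4 + 72·x^5)·Dx^3  (order 3).
h: a_k = 0, 0, 3, 2, -18, -216/5, 1116/5, 7704/7, -21384/7, …
ICs: h(0) = 0, h′(0) = 0, h′′(0) = 6.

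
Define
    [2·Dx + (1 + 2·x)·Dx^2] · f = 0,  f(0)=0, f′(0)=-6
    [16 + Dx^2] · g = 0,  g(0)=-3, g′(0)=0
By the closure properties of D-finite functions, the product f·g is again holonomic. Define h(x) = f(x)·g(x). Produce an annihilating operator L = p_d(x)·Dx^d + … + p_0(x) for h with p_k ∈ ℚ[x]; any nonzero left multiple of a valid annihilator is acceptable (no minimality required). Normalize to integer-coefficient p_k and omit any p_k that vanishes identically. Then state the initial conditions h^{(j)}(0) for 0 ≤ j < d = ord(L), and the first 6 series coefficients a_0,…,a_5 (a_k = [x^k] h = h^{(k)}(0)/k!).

f: a_k = 0, -6, 6, -8, 12, -96/5, …
g: a_k = -3, 0, 24, 0, -32, 0, …
h₀=f·g: eliminate ⇒ L₀, order ≤ 2·2.
L = (2688 + 27648·x + 93184·x^2 + 131072·x^3 + 65536·x^4) + (896 + 5888·x + 12288·x^2 + 8192·x^3)·Dx + (408 + 3712·x + 11904·x^2 + 16384·x^3 + 8192·x^4)·Dx^2 + (56 + 368·x + 768·x^2 + 512·x^3)·Dx^3 + (15 + 124·x + 380·x^2 + 512·x^3 + 256·x^4)·Dx^4  (order 4).
h: a_k = 0, 18, -18, -120, 108, 288/5, …
ICs: h(0) = 0, h′(0) = 18, h′′(0) = -36, h′′′(0) = -720.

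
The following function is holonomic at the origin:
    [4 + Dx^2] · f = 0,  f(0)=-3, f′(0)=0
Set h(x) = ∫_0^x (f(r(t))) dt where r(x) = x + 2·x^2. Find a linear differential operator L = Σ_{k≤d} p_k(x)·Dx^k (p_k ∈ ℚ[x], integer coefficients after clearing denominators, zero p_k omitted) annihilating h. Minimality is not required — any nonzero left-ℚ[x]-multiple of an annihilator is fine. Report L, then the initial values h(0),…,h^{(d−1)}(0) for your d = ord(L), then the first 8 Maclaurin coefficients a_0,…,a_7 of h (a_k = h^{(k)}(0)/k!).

f: a_k = -3, 0, 6, 0, -2, 0, 4/15, 0, …
Change of var in L_f (x↦r) gives L₀.
h=∫₀ˣh₀: take L = L₀·Dx.
L = (4 + 48·x + 192·x^2 + 256·x^3)·Dx - 4·Dx^2 + (1 + 4·x)·Dx^3  (order 3).
h: a_k = 0, -3, 0, 2, 6, 22/5, -8/3, -716/105, …
ICs: h(0) = 0, h′(0) = -3, h′′(0) = 0.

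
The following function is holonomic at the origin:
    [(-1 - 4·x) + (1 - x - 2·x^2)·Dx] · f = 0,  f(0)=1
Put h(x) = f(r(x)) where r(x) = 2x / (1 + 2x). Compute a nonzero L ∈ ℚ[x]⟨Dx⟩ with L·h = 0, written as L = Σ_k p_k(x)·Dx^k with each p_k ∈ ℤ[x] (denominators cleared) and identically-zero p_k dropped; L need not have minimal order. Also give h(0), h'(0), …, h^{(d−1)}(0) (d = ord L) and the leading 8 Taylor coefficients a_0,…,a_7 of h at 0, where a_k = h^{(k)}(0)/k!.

L = (2 + 20·x) + (-1 - 4·x + 4·x^2 + 16·x^3)·Dx  (order 1).
h: a_k = 1, 2, 8, 0, 64, -128, 768, -2560, …
ICs: h(0) = 1.

f: a_k = 1, 1, 3, 5, 11, 21, 43, 85, …
h₀=f(r): pull back L_f along r ⇒ L₀.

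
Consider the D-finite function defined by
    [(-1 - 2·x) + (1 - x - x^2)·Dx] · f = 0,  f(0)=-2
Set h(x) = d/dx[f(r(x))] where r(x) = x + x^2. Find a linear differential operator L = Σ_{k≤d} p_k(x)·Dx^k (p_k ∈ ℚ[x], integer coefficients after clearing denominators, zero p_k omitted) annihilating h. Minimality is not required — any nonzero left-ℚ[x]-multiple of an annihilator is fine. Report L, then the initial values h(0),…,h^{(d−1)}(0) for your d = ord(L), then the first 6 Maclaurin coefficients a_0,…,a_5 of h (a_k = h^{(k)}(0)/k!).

L = (6 + 24·x + 48·x^2 + 68·x^3 + 84·x^4 + 60·x^5 + 20·x^6) + (-1 - 3·x + 12·x^3 + 25·x^4 + 24·x^5 + 14·x^6 + 4·x^7)·Dx  (order 1).
h: a_k = -2, -12, -42, -128, -370, -1032, …
ICs: h(0) = -2.

f: a_k = -2, -2, -4, -6, -10, -16, …
h₀=f(r): pull back L_f along r ⇒ L₀.
Derive L from L₀ (diff closure).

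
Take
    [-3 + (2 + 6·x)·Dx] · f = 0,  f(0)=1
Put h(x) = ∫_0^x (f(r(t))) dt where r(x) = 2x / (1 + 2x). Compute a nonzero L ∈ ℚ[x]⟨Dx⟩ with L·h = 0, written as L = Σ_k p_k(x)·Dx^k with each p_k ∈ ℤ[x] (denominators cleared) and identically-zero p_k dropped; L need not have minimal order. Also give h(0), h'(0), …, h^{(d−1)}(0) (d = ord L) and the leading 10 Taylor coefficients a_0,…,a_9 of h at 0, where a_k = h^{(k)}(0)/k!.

f: a_k = 1, 3/2, -9/8, 27/16, -405/128, 1701/256, -15309/1024, 72171/2048, -2814669/32768, 14073345/65536, …
L₀ from L_f via x↦r, Dx↦r'^{-1}Dx.
h=∫h₀ ⇒ L = L₀·Dx.
L = -3·Dx + (1 + 10·x + 16·x^2)·Dx^2  (order 2).
h: a_k = 0, 1, 3/2, -7/2, 87/8, -1677/40, 3023/16, -106305/112, 658335/128, -11301055/384, …
ICs: h(0) = 0, h′(0) = 1.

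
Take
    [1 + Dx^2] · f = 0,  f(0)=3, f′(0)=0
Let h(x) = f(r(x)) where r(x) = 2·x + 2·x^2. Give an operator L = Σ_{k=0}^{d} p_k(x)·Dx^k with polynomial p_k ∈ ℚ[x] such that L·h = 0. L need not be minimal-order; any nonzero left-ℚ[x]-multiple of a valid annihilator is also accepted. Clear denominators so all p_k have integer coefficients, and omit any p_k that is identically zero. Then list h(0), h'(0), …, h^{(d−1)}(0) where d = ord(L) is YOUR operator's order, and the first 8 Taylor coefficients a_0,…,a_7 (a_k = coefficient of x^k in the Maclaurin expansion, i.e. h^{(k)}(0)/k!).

L = (4 + 24·x + 48·x^2 + 32·x^3) - 2·Dx + (1 + 2·x)·Dx^2  (order 2).
h: a_k = 3, 0, -6, -12, -4, 8, 176/15, 32/5, …
ICs: h(0) = 3, h′(0) = 0.

f: a_k = 3, 0, -3/2, 0, 1/8, 0, -1/240, 0, …
f∘r: x↦r, Dx↦Dx/r' in L_f ⇒ L₀.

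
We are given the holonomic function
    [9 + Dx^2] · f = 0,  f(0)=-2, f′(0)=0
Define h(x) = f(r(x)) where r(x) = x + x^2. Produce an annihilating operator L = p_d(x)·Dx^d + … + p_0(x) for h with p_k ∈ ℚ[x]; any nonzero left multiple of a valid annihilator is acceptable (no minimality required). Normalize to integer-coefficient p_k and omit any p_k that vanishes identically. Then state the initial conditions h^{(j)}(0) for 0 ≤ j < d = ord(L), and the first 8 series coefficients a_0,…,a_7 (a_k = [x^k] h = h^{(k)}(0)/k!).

L = (9 + 54·x + 108·x^2 + 72·x^3) - 2·Dx + (1 + 2·x)·Dx^2  (order 2).
h: a_k = -2, 0, 9, 18, 9/4, -27, -1539/40, -297/20, …
ICs: h(0) = -2, h′(0) = 0.

f: a_k = -2, 0, 9, 0, -27/4, 0, 81/40, 0, …
Change of var in L_f (x↦r) gives L₀.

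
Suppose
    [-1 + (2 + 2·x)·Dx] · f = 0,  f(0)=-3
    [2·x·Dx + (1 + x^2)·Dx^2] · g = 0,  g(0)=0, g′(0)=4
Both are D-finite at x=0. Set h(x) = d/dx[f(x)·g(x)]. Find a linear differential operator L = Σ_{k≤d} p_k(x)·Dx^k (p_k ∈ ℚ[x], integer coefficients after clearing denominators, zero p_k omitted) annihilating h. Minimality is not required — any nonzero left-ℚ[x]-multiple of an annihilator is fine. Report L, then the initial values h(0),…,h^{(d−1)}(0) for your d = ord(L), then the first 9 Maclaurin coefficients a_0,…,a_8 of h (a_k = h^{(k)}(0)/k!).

L = (5 + 40·x + 2·x^2 - 24·x^3 - 3·x^4) + (28 + 84·x + 72·x^2 - 56·x^3 - 84·x^4 - 12·x^5)·Dx + (12 + 8·x - 12·x^2 - 16·x^3 - 28·x^4 - 24·x^5 - 4·x^6)·Dx^2  (order 2).
h: a_k = -12, -12, 33/2, 5, -389/32, -1227/160, 18853/1280, 11167/2240, -711591/57344, …
ICs: h(0) = -12, h′(0) = -12.

f: a_k = -3, -3/2, 3/8, -3/16, 15/128, -21/256, 63/1024, -99/2048, 1287/32768, …
g: a_k = 0, 4, 0, -4/3, 0, 4/5, 0, -4/7, 0, …
h₀=f·g: eliminate ⇒ L₀, order ≤ 1·2.
Derive L from L₀ (diff closure).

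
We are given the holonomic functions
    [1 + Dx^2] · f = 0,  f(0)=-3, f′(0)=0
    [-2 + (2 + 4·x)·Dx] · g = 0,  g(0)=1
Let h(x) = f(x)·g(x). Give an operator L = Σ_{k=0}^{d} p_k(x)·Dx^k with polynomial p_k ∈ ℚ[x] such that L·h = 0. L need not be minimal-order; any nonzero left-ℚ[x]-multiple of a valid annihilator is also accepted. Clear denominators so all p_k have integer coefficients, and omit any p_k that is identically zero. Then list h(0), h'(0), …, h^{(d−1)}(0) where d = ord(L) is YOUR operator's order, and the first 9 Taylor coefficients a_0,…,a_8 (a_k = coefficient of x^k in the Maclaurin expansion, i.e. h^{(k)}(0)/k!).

f: a_k = -3, 0, 3/2, 0, -1/8, 0, 1/240, 0, -1/13440, …
g: a_k = 1, 1, -1/2, 1/2, -5/8, 7/8, -21/16, 33/16, -429/128, …
h₀=f·g: eliminate ⇒ L₀, order ≤ 2·1.
L = (4 + 4·x + 4·x^2) + (-2 - 4·x)·Dx + (1 + 4·x + 4·x^2)·Dx^2  (order 2).
h: a_k = -3, -3, 3, 0, 1, -2, 46/15, -74/15, 857/105, …
ICs: h(0) = -3, h′(0) = -3.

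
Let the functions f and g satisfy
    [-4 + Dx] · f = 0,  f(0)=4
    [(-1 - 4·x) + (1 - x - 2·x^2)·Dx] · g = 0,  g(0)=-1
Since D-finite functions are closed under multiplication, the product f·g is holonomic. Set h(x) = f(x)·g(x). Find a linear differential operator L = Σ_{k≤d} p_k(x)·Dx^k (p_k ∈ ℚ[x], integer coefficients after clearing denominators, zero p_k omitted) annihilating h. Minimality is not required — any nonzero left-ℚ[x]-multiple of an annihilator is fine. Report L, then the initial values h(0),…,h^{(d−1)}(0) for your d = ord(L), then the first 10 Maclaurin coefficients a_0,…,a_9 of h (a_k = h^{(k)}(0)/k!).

L = (5 - 8·x^2) + (-1 + x + 2·x^2)·Dx  (order 1).
h: a_k = -4, -20, -60, -428/3, -916/3, -3124/5, -11324/9, -158812/63, -176532/35, -28600364/2835, …
ICs: h(0) = -4.

f: a_k = 4, 16, 32, 128/3, 128/3, 512/15, 1024/45, 4096/315, 2048/315, 8192/2835, …
g: a_k = -1, -1, -3, -5, -11, -21, -43, -85, -171, -341, …
h₀=f·g: eliminate ⇒ L₀, order ≤ 1·1.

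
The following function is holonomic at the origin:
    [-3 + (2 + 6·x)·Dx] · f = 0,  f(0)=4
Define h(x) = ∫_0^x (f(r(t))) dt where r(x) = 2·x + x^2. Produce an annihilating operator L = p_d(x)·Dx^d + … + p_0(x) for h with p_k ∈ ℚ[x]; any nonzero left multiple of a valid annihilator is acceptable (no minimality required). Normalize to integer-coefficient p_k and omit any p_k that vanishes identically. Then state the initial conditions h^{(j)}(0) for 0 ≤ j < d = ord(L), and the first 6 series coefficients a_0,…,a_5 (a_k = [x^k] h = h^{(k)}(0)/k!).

f: a_k = 4, 6, -9/2, 27/4, -405/32, 1701/64, …
f∘r: x↦r, Dx↦Dx/r' in L_f ⇒ L₀.
Integrate: L := L₀·Dx.
L = (-3 - 3·x)·Dx + (1 + 6·x + 3·x^2)·Dx^2  (order 2).
h: a_k = 0, 4, 6, -4, 9, -126/5, …
ICs: h(0) = 0, h′(0) = 4.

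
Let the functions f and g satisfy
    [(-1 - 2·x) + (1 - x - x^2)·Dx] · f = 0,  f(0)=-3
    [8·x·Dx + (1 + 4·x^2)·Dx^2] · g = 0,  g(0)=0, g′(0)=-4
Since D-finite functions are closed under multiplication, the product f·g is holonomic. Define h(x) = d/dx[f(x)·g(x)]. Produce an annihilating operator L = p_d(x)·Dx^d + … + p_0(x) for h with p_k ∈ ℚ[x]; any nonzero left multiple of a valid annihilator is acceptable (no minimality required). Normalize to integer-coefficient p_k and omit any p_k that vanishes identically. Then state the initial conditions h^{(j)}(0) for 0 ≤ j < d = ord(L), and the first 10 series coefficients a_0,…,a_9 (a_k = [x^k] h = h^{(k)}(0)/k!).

f: a_k = -3, -3, -6, -9, -15, -24, -39, -63, -102, -165, …
g: a_k = 0, -4, 0, 16/3, 0, -64/5, 0, 256/7, 0, -1024/9, …
Sym-product of L_f,L_g gives L₀ (≤ ord 2).
Derive L from L₀ (diff closure).
L = (-10 + 264·x^2 + 384·x^3 + 576·x^4) + (7 + 22·x + 12·x^2 + 88·x^3 + 384·x^4 + 384·x^5)·Dx + (-1 - 3·x - 11·x^2 + 4·x^3 - 16·x^4 + 64·x^5 + 48·x^6)·Dx^2  (order 2).
h: a_k = 12, 24, 24, 80, 332, 2592/5, 1508/5, 36256/35, 32376/7, 135112/21, …
ICs: h(0) = 12, h′(0) = 24.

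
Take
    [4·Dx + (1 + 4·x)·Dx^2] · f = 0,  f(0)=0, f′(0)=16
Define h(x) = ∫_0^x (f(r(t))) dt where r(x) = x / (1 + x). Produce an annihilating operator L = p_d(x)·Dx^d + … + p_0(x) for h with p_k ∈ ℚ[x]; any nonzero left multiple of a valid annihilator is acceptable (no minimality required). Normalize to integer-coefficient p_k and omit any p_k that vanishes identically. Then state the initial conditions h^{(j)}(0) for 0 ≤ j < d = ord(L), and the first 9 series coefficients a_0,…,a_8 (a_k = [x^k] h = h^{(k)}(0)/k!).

L = (6 + 10·x)·Dx^2 + (1 + 6·x + 5·x^2)·Dx^3  (order 3).
h: a_k = 0, 0, 8, -16, 124/3, -624/5, 6248/15, -1488, 39062/7, …
ICs: h(0) = 0, h′(0) = 0, h′′(0) = 16.

f: a_k = 0, 16, -32, 256/3, -256, 4096/5, -8192/3, 65536/7, -32768, …
Substitute x→r, Dx→(1/r')Dx; clear ⇒ L₀.
Integrate: L := L₀·Dx.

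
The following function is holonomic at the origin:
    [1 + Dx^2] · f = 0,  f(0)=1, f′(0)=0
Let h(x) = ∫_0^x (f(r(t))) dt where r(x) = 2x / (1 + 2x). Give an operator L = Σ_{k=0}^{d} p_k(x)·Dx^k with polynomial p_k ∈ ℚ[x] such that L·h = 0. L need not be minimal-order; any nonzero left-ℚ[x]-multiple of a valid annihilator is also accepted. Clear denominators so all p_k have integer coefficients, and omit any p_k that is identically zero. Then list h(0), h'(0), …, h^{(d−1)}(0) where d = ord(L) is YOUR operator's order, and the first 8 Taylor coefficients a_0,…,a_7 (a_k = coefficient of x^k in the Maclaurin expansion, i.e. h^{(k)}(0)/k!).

L = 4·Dx + (4 + 24·x + 48·x^2 + 32·x^3)·Dx^2 + (1 + 8·x + 24·x^2 + 32·x^3 + 16·x^4)·Dx^3  (order 3).
h: a_k = 0, 1, 0, -2/3, 2, -14/3, 88/9, -6004/315, …
ICs: h(0) = 0, h′(0) = 1, h′′(0) = 0.

f: a_k = 1, 0, -1/2, 0, 1/24, 0, -1/720, 0, …
L₀ from L_f via x↦r, Dx↦r'^{-1}Dx.
∫: right-multiply L₀ by Dx.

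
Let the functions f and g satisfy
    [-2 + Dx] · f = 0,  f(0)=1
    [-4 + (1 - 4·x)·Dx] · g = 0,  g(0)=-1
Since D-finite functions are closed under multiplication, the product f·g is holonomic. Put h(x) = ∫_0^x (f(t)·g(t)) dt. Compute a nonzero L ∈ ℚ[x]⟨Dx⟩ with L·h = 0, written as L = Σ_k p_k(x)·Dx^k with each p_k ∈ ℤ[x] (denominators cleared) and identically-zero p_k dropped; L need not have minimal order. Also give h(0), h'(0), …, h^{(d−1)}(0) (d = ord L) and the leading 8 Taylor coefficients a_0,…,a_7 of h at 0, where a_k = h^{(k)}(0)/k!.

L = (6 - 8·x)·Dx + (-1 + 4·x)·Dx^2  (order 2).
h: a_k = 0, -1, -3, -26/3, -79/3, -422/5, -12662/45, -303892/315, …
ICs: h(0) = 0, h′(0) = -1.

f: a_k = 1, 2, 2, 4/3, 2/3, 4/15, 4/45, 8/315, …
g: a_k = -1, -4, -16, -64, -256, -1024, -4096, -16384, …
h₀=f·g: eliminate ⇒ L₀, order ≤ 1·1.
∫: right-multiply L₀ by Dx.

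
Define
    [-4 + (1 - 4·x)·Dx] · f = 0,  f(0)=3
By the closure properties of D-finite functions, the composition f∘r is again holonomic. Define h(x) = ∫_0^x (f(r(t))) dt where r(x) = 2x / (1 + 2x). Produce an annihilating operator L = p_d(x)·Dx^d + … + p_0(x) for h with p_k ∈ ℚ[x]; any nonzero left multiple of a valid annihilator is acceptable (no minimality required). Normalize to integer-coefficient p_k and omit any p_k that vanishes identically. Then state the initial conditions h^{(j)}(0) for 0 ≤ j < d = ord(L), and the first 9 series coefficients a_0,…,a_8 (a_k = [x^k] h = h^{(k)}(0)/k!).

f: a_k = 3, 12, 48, 192, 768, 3072, 12288, 49152, 196608, …
L₀ from L_f via x↦r, Dx↦r'^{-1}Dx.
Integrate: L := L₀·Dx.
L = 8·Dx + (-1 + 4·x + 12·x^2)·Dx^2  (order 2).
h: a_k = 0, 3, 12, 48, 216, 5184/5, 5184, 186624/7, 139968, …
ICs: h(0) = 0, h′(0) = 3.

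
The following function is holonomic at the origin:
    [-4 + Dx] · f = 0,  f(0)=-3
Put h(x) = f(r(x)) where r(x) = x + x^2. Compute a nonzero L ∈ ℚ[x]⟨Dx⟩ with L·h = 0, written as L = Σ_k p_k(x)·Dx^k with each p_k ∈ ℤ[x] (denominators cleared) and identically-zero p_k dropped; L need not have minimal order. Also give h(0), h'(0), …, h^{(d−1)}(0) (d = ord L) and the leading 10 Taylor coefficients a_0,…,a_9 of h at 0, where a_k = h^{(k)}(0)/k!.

f: a_k = -3, -12, -24, -32, -32, -128/5, -256/15, -1024/105, -512/105, -2048/945, …
f∘r: x↦r, Dx↦Dx/r' in L_f ⇒ L₀.
L = (-4 - 8·x) + Dx  (order 1).
h: a_k = -3, -12, -36, -80, -152, -1248/5, -5536/15, -52096/105, -4320/7, -675968/945, …
ICs: h(0) = -3.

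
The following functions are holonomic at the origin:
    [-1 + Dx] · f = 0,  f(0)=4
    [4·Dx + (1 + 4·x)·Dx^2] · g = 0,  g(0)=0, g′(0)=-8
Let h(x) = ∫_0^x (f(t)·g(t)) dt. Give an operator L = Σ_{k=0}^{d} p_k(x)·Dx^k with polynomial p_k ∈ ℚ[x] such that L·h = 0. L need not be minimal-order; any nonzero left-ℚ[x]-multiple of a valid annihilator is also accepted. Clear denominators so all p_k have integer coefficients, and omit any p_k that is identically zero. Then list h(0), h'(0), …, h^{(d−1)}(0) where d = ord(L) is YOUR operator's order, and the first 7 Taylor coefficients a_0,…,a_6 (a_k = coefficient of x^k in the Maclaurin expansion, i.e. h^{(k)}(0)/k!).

f: a_k = 4, 4, 2, 2/3, 1/6, 1/30, 1/180, …
g: a_k = 0, -8, 16, -128/3, 128, -2048/5, 4096/3, …
Product ⇒ symmetric product L₀, ord ≤ 2.
h=∫₀ˣh₀: take L = L₀·Dx.
L = (-3 + 4·x)·Dx + (2 - 8·x)·Dx^2 + (1 + 4·x)·Dx^3  (order 3).
h: a_k = 0, 0, -16, 32/3, -92/3, 368/5, -1002/5, …
ICs: h(0) = 0, h′(0) = 0, h′′(0) = -32.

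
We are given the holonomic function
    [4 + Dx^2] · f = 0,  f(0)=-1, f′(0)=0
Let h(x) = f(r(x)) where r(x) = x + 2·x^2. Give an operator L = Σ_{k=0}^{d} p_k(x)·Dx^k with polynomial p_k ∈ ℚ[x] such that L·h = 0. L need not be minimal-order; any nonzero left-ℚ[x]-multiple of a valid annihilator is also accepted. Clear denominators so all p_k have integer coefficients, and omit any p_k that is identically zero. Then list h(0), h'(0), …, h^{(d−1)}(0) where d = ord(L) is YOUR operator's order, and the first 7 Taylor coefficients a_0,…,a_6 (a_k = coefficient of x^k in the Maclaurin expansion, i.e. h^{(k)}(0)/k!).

L = (4 + 48·x + 192·x^2 + 256·x^3) - 4·Dx + (1 + 4·x)·Dx^2  (order 2).
h: a_k = -1, 0, 2, 8, 22/3, -16/3, -716/45, …
ICs: h(0) = -1, h′(0) = 0.

f: a_k = -1, 0, 2, 0, -2/3, 0, 4/45, …
h₀=f(r): pull back L_f along r ⇒ L₀.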